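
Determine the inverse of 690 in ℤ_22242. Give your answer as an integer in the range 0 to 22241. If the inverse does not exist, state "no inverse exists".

Euclidean algorithm on 22242, 690:
22242 = 32·690 + 162
690 = 4·162 + 42
162 = 3·42 + 36
42 = 1·36 + 6
36 = 6·6 + 0
gcd(690, 22242) = 6 ≠ 1, so 690 has no multiplicative inverse modulo 22242.

no inverse exists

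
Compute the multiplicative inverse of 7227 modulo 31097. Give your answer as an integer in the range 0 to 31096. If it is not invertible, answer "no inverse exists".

Compute gcd(7227, 31097):
31097 = 4×7227 + 2189
7227 = 3×2189 + 660
2189 = 3×660 + 209
660 = 3×209 + 33
209 = 6×33 + 11
33 = 3×11 + 0
gcd(7227, 31097) = 11 ≠ 1, so 7227 has no multiplicative inverse modulo 31097.

no inverse exists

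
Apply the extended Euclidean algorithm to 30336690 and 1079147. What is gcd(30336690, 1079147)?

1

Euclidean algorithm:
30336690 = 28*1079147 + 120574
1079147 = 8*120574 + 114555
120574 = 1*114555 + 6019
114555 = 19*6019 + 194
6019 = 31*194 + 5
194 = 38*5 + 4
5 = 1*4 + 1
4 = 4*1 + 0
gcd(30336690, 1079147) = 1.
Express as a combination:
1 = 5 − 4
1 = −194 + 39·5
1 = 39·6019 − 1210·194
1 = −1210·114555 + 23029·6019
1 = 23029·120574 − 24239·114555
1 = −24239·1079147 + 216941·120574
1 = 216941·30336690 − 6098587·1079147
So 1 = (216941)·30336690 + (-6098587)·1079147.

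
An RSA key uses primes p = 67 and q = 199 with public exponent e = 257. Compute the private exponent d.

φ(n) = (p−1)(q−1) = 66·198 = 13068.
Need d with 257·d ≡ 1 (mod 13068). Apply the extended Euclidean algorithm:
13068 = 50·257 + 218
257 = 1·218 + 39
218 = 5·39 + 23
39 = 1·23 + 16
23 = 1·16 + 7
16 = 2·7 + 2
7 = 3·2 + 1
2 = 2·1 + 0
Back-substitute:
1 = 7 − 3·2
1 = −3·16 + 7·7
1 = 7·23 − 10·16
1 = −10·39 + 17·23
1 = 17·218 − 95·39
1 = −95·257 + 112·218
1 = 112·13068 − 5695·257
So 257·(-5695) ≡ 1 (mod 13068), hence d ≡ -5695 ≡ 7373 (mod 13068).

7373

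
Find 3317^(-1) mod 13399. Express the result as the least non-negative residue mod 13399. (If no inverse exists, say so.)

Extended Euclidean algorithm:
13399 = 4×3317 + 131
3317 = 25×131 + 42
131 = 3×42 + 5
42 = 8×5 + 2
5 = 2×2 + 1
2 = 2×1 + 0
gcd = 1, so the inverse exists. Back-substitute:
1 = 5 − 2·2
1 = −2·42 + 17·5
1 = 17·131 − 53·42
1 = −53·3317 + 1342·131
1 = 1342·13399 − 5421·3317
So 3317·(-5421) ≡ 1 (mod 13399), and -5421 ≡ 7978 (mod 13399).

7978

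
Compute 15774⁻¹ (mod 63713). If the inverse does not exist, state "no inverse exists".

53490

Run Euclid on (63713, 15774):
63713 = 4*15774 + 617
15774 = 25*617 + 349
617 = 1*349 + 268
349 = 1*268 + 81
268 = 3*81 + 25
81 = 3*25 + 6
25 = 4*6 + 1
6 = 6*1 + 0
Since gcd(15774, 63713) = 1, back-substitute to write 1 as a combination:
1 = 25 − 4·6
1 = −4·81 + 13·25
1 = 13·268 − 43·81
1 = −43·349 + 56·268
1 = 56·617 − 99·349
1 = −99·15774 + 2531·617
1 = 2531·63713 − 10223·15774
Thus 15774·(-10223) ≡ 1 (mod 63713); reducing, -10223 mod 63713 = 53490.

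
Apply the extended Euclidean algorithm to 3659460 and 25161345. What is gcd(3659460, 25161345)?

15

Repeated division:
25161345 = 6*3659460 + 3204585
3659460 = 1*3204585 + 454875
3204585 = 7*454875 + 20460
454875 = 22*20460 + 4755
20460 = 4*4755 + 1440
4755 = 3*1440 + 435
1440 = 3*435 + 135
435 = 3*135 + 30
135 = 4*30 + 15
30 = 2*15 + 0
gcd(3659460, 25161345) = 15.
Working backward:
15 = 135 − 4·30
15 = −4·435 + 13·135
15 = 13·1440 − 43·435
15 = −43·4755 + 142·1440
15 = 142·20460 − 611·4755
15 = −611·454875 + 13584·20460
15 = 13584·3204585 − 95699·454875
15 = −95699·3659460 + 109283·3204585
15 = 109283·25161345 − 751397·3659460
So 15 = (109283)·25161345 + (-751397)·3659460.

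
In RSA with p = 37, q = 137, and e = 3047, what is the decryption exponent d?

1271

φ(n) = (p−1)(q−1) = 36·136 = 4896.
Need d with 3047·d ≡ 1 (mod 4896). Apply the extended Euclidean algorithm:
4896 = 1·3047 + 1849
3047 = 1·1849 + 1198
1849 = 1·1198 + 651
1198 = 1·651 + 547
651 = 1·547 + 104
547 = 5·104 + 27
104 = 3·27 + 23
27 = 1·23 + 4
23 = 5·4 + 3
4 = 1·3 + 1
3 = 3·1 + 0
Back-substitute:
1 = 4 − 3
1 = −23 + 6·4
1 = 6·27 − 7·23
1 = −7·104 + 27·27
1 = 27·547 − 142·104
1 = −142·651 + 169·547
1 = 169·1198 − 311·651
1 = −311·1849 + 480·1198
1 = 480·3047 − 791·1849
1 = −791·4896 + 1271·3047
So 3047·1271 ≡ 1 (mod 4896), hence d = 1271.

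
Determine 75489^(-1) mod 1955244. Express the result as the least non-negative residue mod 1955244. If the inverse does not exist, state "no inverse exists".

Euclidean algorithm on 1955244, 75489:
1955244 = 25×75489 + 68019
75489 = 1×68019 + 7470
68019 = 9×7470 + 789
7470 = 9×789 + 369
789 = 2×369 + 51
369 = 7×51 + 12
51 = 4×12 + 3
12 = 4×3 + 0
gcd(75489, 1955244) = 3 ≠ 1, so 75489 has no multiplicative inverse modulo 1955244.

no inverse exists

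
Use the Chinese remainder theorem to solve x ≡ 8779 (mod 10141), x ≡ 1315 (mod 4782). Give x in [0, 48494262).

Write x = 8779 + 10141·k. Then 10141·k ≡ 1315 − 8779 ≡ 2100 (mod 4782).
Need 10141⁻¹ mod 4782. Extended Euclid on (4782, 577):
4782 = 8×577 + 166
577 = 3×166 + 79
166 = 2×79 + 8
79 = 9×8 + 7
8 = 1×7 + 1
7 = 7×1 + 0
Back-substitute:
1 = 8 − 7
1 = −79 + 10·8
1 = 10·166 − 21·79
1 = −21·577 + 73·166
1 = 73·4782 − 605·577
10141⁻¹ ≡ 4177 (mod 4782), so k ≡ 4177·2100 ≡ 1512 (mod 4782).
x = 8779 + 10141·1512 = 15341971.

15341971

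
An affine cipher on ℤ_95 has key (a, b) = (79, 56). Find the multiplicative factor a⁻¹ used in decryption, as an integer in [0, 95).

89

Run Euclid on (95, 79):
95 = 1×79 + 16
79 = 4×16 + 15
16 = 1×15 + 1
15 = 15×1 + 0
Since gcd(79, 95) = 1, back-substitute to write 1 as a combination:
1 = 16 − 15
1 = −79 + 5·16
1 = 5·95 − 6·79
Hence 79⁻¹ ≡ -6 ≡ 89 (mod 95).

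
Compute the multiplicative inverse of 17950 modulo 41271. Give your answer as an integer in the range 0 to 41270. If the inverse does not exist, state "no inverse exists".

Run Euclid on (41271, 17950):
41271 = 2*17950 + 5371
17950 = 3*5371 + 1837
5371 = 2*1837 + 1697
1837 = 1*1697 + 140
1697 = 12*140 + 17
140 = 8*17 + 4
17 = 4*4 + 1
4 = 4*1 + 0
Since gcd(17950, 41271) = 1, back-substitute to write 1 as a combination:
1 = 17 − 4·4
1 = −4·140 + 33·17
1 = 33·1697 − 400·140
1 = −400·1837 + 433·1697
1 = 433·5371 − 1266·1837
1 = −1266·17950 + 4231·5371
1 = 4231·41271 − 9728·17950
So 17950·(-9728) ≡ 1 (mod 41271), and -9728 ≡ 31543 (mod 41271).

31543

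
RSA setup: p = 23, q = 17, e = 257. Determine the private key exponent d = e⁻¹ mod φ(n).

φ(n) = (p−1)(q−1) = 22·16 = 352.
Need d with 257·d ≡ 1 (mod 352). Apply the extended Euclidean algorithm:
352 = 1·257 + 95
257 = 2·95 + 67
95 = 1·67 + 28
67 = 2·28 + 11
28 = 2·11 + 6
11 = 1·6 + 5
6 = 1·5 + 1
5 = 5·1 + 0
Back-substitute:
1 = 6 − 5
1 = −11 + 2·6
1 = 2·28 − 5·11
1 = −5·67 + 12·28
1 = 12·95 − 17·67
1 = −17·257 + 46·95
1 = 46·352 − 63·257
So 257·(-63) ≡ 1 (mod 352), hence d ≡ -63 ≡ 289 (mod 352).

289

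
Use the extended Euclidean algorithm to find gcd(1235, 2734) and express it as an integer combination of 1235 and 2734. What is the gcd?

Repeated division:
2734 = 2*1235 + 264
1235 = 4*264 + 179
264 = 1*179 + 85
179 = 2*85 + 9
85 = 9*9 + 4
9 = 2*4 + 1
4 = 4*1 + 0
gcd(1235, 2734) = 1.
Working backward:
1 = 9 − 2·4
1 = −2·85 + 19·9
1 = 19·179 − 40·85
1 = −40·264 + 59·179
1 = 59·1235 − 276·264
1 = −276·2734 + 611·1235
So 1 = (-276)·2734 + (611)·1235.

1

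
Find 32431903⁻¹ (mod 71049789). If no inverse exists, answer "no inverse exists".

Extended Euclidean algorithm:
71049789 = 2×32431903 + 6185983
32431903 = 5×6185983 + 1501988
6185983 = 4×1501988 + 178031
1501988 = 8×178031 + 77740
178031 = 2×77740 + 22551
77740 = 3×22551 + 10087
22551 = 2×10087 + 2377
10087 = 4×2377 + 579
2377 = 4×579 + 61
579 = 9×61 + 30
61 = 2×30 + 1
30 = 30×1 + 0
gcd = 1, so the inverse exists. Back-substitute:
1 = 61 − 2·30
1 = −2·579 + 19·61
1 = 19·2377 − 78·579
1 = −78·10087 + 331·2377
1 = 331·22551 − 740·10087
1 = −740·77740 + 2551·22551
1 = 2551·178031 − 5842·77740
1 = −5842·1501988 + 49287·178031
1 = 49287·6185983 − 202990·1501988
1 = −202990·32431903 + 1064237·6185983
1 = 1064237·71049789 − 2331464·32431903
Thus 32431903·(-2331464) ≡ 1 (mod 71049789); reducing, -2331464 mod 71049789 = 68718325.

68718325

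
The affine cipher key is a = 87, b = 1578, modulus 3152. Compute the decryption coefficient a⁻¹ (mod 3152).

Run Euclid on (3152, 87):
3152 = 36×87 + 20
87 = 4×20 + 7
20 = 2×7 + 6
7 = 1×6 + 1
6 = 6×1 + 0
The gcd is 1. Working backward:
1 = 7 − 6
1 = −20 + 3·7
1 = 3·87 − 13·20
1 = −13·3152 + 471·87
So 87·471 ≡ 1 (mod 3152).

471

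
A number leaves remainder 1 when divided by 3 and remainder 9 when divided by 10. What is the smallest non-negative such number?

19

Write x = 1 + 3·k. Then 3·k ≡ 9 − 1 ≡ 8 (mod 10).
Need 3⁻¹ mod 10. Extended Euclid on (10, 3):
10 = 3×3 + 1
3 = 3×1 + 0
Back-substitute:
1 = 10 − 3·3
3⁻¹ ≡ 7 (mod 10), so k ≡ 7·8 ≡ 6 (mod 10).
x = 1 + 3·6 = 19.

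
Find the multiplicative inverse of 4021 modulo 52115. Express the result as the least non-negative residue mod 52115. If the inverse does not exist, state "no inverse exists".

29356

Apply the Euclidean algorithm to 52115 and 4021:
52115 = 12*4021 + 3863
4021 = 1*3863 + 158
3863 = 24*158 + 71
158 = 2*71 + 16
71 = 4*16 + 7
16 = 2*7 + 2
7 = 3*2 + 1
2 = 2*1 + 0
gcd = 1, so the inverse exists. Back-substitute:
1 = 7 − 3·2
1 = −3·16 + 7·7
1 = 7·71 − 31·16
1 = −31·158 + 69·71
1 = 69·3863 − 1687·158
1 = −1687·4021 + 1756·3863
1 = 1756·52115 − 22759·4021
So 4021·(-22759) ≡ 1 (mod 52115), and -22759 ≡ 29356 (mod 52115).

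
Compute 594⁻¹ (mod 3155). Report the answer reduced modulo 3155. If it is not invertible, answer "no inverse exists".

gcd(3155, 594) by repeated division:
3155 = 5·594 + 185
594 = 3·185 + 39
185 = 4·39 + 29
39 = 1·29 + 10
29 = 2·10 + 9
10 = 1·9 + 1
9 = 9·1 + 0
The gcd is 1. Working backward:
1 = 10 − 9
1 = −29 + 3·10
1 = 3·39 − 4·29
1 = −4·185 + 19·39
1 = 19·594 − 61·185
1 = −61·3155 + 324·594
So 594·324 ≡ 1 (mod 3155).

324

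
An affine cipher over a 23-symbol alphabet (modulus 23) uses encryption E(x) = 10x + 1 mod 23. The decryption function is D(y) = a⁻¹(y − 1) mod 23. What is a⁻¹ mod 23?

7

gcd(23, 10) by repeated division:
23 = 2×10 + 3
10 = 3×3 + 1
3 = 3×1 + 0
The gcd is 1. Working backward:
1 = 10 − 3·3
1 = −3·23 + 7·10
So 10·7 ≡ 1 (mod 23).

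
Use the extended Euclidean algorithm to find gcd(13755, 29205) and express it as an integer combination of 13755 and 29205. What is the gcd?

15

Repeated division:
29205 = 2*13755 + 1695
13755 = 8*1695 + 195
1695 = 8*195 + 135
195 = 1*135 + 60
135 = 2*60 + 15
60 = 4*15 + 0
gcd(13755, 29205) = 15.
Working backward:
15 = 135 − 2·60
15 = −2·195 + 3·135
15 = 3·1695 − 26·195
15 = −26·13755 + 211·1695
15 = 211·29205 − 448·13755
So 15 = (211)·29205 + (-448)·13755.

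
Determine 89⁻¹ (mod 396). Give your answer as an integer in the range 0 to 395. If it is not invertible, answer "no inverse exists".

89

gcd(396, 89) by repeated division:
396 = 4·89 + 40
89 = 2·40 + 9
40 = 4·9 + 4
9 = 2·4 + 1
4 = 4·1 + 0
The gcd is 1. Working backward:
1 = 9 − 2·4
1 = −2·40 + 9·9
1 = 9·89 − 20·40
1 = −20·396 + 89·89
So 89·89 ≡ 1 (mod 396).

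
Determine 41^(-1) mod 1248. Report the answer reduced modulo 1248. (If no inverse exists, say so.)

Extended Euclidean algorithm:
1248 = 30×41 + 18
41 = 2×18 + 5
18 = 3×5 + 3
5 = 1×3 + 2
3 = 1×2 + 1
2 = 2×1 + 0
Since gcd(41, 1248) = 1, back-substitute to write 1 as a combination:
1 = 3 − 2
1 = −5 + 2·3
1 = 2·18 − 7·5
1 = −7·41 + 16·18
1 = 16·1248 − 487·41
So 41·(-487) ≡ 1 (mod 1248), and -487 ≡ 761 (mod 1248).

761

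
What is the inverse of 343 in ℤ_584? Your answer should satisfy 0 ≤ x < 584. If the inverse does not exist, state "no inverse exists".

Apply the Euclidean algorithm to 584 and 343:
584 = 1·343 + 241
343 = 1·241 + 102
241 = 2·102 + 37
102 = 2·37 + 28
37 = 1·28 + 9
28 = 3·9 + 1
9 = 9·1 + 0
gcd = 1, so the inverse exists. Back-substitute:
1 = 28 − 3·9
1 = −3·37 + 4·28
1 = 4·102 − 11·37
1 = −11·241 + 26·102
1 = 26·343 − 37·241
1 = −37·584 + 63·343
So 343·63 ≡ 1 (mod 584).

63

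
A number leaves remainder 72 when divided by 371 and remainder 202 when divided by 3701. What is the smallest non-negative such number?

1121605

Write x = 72 + 371·k. Then 371·k ≡ 202 − 72 ≡ 130 (mod 3701).
Need 371⁻¹ mod 3701. Extended Euclid on (3701, 371):
3701 = 9·371 + 362
371 = 1·362 + 9
362 = 40·9 + 2
9 = 4·2 + 1
2 = 2·1 + 0
Back-substitute:
1 = 9 − 4·2
1 = −4·362 + 161·9
1 = 161·371 − 165·362
1 = −165·3701 + 1646·371
371⁻¹ ≡ 1646 (mod 3701), so k ≡ 1646·130 ≡ 3023 (mod 3701).
x = 72 + 371·3023 = 1121605.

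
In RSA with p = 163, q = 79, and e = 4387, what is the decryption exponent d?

10879

φ(n) = (p−1)(q−1) = 162·78 = 12636.
Need d with 4387·d ≡ 1 (mod 12636). Apply the extended Euclidean algorithm:
12636 = 2*4387 + 3862
4387 = 1*3862 + 525
3862 = 7*525 + 187
525 = 2*187 + 151
187 = 1*151 + 36
151 = 4*36 + 7
36 = 5*7 + 1
7 = 7*1 + 0
Back-substitute:
1 = 36 − 5·7
1 = −5·151 + 21·36
1 = 21·187 − 26·151
1 = −26·525 + 73·187
1 = 73·3862 − 537·525
1 = −537·4387 + 610·3862
1 = 610·12636 − 1757·4387
So 4387·(-1757) ≡ 1 (mod 12636), hence d ≡ -1757 ≡ 10879 (mod 12636).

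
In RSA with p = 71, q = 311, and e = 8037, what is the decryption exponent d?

φ(n) = (p−1)(q−1) = 70·310 = 21700.
Need d with 8037·d ≡ 1 (mod 21700). Apply the extended Euclidean algorithm:
21700 = 2×8037 + 5626
8037 = 1×5626 + 2411
5626 = 2×2411 + 804
2411 = 2×804 + 803
804 = 1×803 + 1
803 = 803×1 + 0
Back-substitute:
1 = 804 − 803
1 = −2411 + 3·804
1 = 3·5626 − 7·2411
1 = −7·8037 + 10·5626
1 = 10·21700 − 27·8037
So 8037·(-27) ≡ 1 (mod 21700), hence d ≡ -27 ≡ 21673 (mod 21700).

21673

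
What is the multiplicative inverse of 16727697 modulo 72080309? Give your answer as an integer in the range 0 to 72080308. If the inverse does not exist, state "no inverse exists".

no inverse exists

Compute gcd(16727697, 72080309):
72080309 = 4×16727697 + 5169521
16727697 = 3×5169521 + 1219134
5169521 = 4×1219134 + 292985
1219134 = 4×292985 + 47194
292985 = 6×47194 + 9821
47194 = 4×9821 + 7910
9821 = 1×7910 + 1911
7910 = 4×1911 + 266
1911 = 7×266 + 49
266 = 5×49 + 21
49 = 2×21 + 7
21 = 3×7 + 0
The gcd is 7, not 1, hence no inverse exists.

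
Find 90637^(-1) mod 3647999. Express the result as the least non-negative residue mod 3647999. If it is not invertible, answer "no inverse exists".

gcd(3647999, 90637) by repeated division:
3647999 = 40×90637 + 22519
90637 = 4×22519 + 561
22519 = 40×561 + 79
561 = 7×79 + 8
79 = 9×8 + 7
8 = 1×7 + 1
7 = 7×1 + 0
The gcd is 1. Working backward:
1 = 8 − 7
1 = −79 + 10·8
1 = 10·561 − 71·79
1 = −71·22519 + 2850·561
1 = 2850·90637 − 11471·22519
1 = −11471·3647999 + 461690·90637
So 90637·461690 ≡ 1 (mod 3647999).

461690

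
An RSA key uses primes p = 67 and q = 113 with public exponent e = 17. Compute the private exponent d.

φ(n) = (p−1)(q−1) = 66·112 = 7392.
Need d with 17·d ≡ 1 (mod 7392). Apply the extended Euclidean algorithm:
7392 = 434*17 + 14
17 = 1*14 + 3
14 = 4*3 + 2
3 = 1*2 + 1
2 = 2*1 + 0
Back-substitute:
1 = 3 − 2
1 = −14 + 5·3
1 = 5·17 − 6·14
1 = −6·7392 + 2609·17
So 17·2609 ≡ 1 (mod 7392), hence d = 2609.

2609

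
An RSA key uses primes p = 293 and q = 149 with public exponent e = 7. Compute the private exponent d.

24695

φ(n) = (p−1)(q−1) = 292·148 = 43216.
Need d with 7·d ≡ 1 (mod 43216). Apply the extended Euclidean algorithm:
43216 = 6173×7 + 5
7 = 1×5 + 2
5 = 2×2 + 1
2 = 2×1 + 0
Back-substitute:
1 = 5 − 2·2
1 = −2·7 + 3·5
1 = 3·43216 − 18521·7
So 7·(-18521) ≡ 1 (mod 43216), hence d ≡ -18521 ≡ 24695 (mod 43216).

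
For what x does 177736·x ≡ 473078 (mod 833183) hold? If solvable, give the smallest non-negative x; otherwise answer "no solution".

gcd(177736, 833183):
833183 = 4×177736 + 122239
177736 = 1×122239 + 55497
122239 = 2×55497 + 11245
55497 = 4×11245 + 10517
11245 = 1×10517 + 728
10517 = 14×728 + 325
728 = 2×325 + 78
325 = 4×78 + 13
78 = 6×13 + 0
gcd = 13, but 13 ∤ 473078, so the congruence has no solution.

no solution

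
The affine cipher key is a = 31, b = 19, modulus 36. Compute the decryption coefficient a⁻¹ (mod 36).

gcd(36, 31) by repeated division:
36 = 1·31 + 5
31 = 6·5 + 1
5 = 5·1 + 0
gcd = 1, so the inverse exists. Back-substitute:
1 = 31 − 6·5
1 = −6·36 + 7·31
So 31·7 ≡ 1 (mod 36).

7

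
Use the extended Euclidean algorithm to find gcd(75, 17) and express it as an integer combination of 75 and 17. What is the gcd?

Euclidean algorithm:
75 = 4·17 + 7
17 = 2·7 + 3
7 = 2·3 + 1
3 = 3·1 + 0
gcd(75, 17) = 1.
Express as a combination:
1 = 7 − 2·3
1 = −2·17 + 5·7
1 = 5·75 − 22·17
So 1 = (5)·75 + (-22)·17.

1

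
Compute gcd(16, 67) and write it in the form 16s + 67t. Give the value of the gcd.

1

Repeated division:
67 = 4·16 + 3
16 = 5·3 + 1
3 = 3·1 + 0
gcd(16, 67) = 1.
Working backward:
1 = 16 − 5·3
1 = −5·67 + 21·16
So 1 = (-5)·67 + (21)·16.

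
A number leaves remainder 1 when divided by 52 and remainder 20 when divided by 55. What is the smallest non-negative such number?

625

Write x = 1 + 52·k. Then 52·k ≡ 20 − 1 ≡ 19 (mod 55).
Need 52⁻¹ mod 55. Extended Euclid on (55, 52):
55 = 1·52 + 3
52 = 17·3 + 1
3 = 3·1 + 0
Back-substitute:
1 = 52 − 17·3
1 = −17·55 + 18·52
52⁻¹ ≡ 18 (mod 55), so k ≡ 18·19 ≡ 12 (mod 55).
x = 1 + 52·12 = 625.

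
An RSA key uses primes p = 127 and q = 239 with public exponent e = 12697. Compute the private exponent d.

φ(n) = (p−1)(q−1) = 126·238 = 29988.
Need d with 12697·d ≡ 1 (mod 29988). Apply the extended Euclidean algorithm:
29988 = 2*12697 + 4594
12697 = 2*4594 + 3509
4594 = 1*3509 + 1085
3509 = 3*1085 + 254
1085 = 4*254 + 69
254 = 3*69 + 47
69 = 1*47 + 22
47 = 2*22 + 3
22 = 7*3 + 1
3 = 3*1 + 0
Back-substitute:
1 = 22 − 7·3
1 = −7·47 + 15·22
1 = 15·69 − 22·47
1 = −22·254 + 81·69
1 = 81·1085 − 346·254
1 = −346·3509 + 1119·1085
1 = 1119·4594 − 1465·3509
1 = −1465·12697 + 4049·4594
1 = 4049·29988 − 9563·12697
So 12697·(-9563) ≡ 1 (mod 29988), hence d ≡ -9563 ≡ 20425 (mod 29988).

20425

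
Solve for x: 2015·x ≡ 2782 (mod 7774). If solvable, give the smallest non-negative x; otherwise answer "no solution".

202

First find gcd(2015, 7774):
7774 = 3*2015 + 1729
2015 = 1*1729 + 286
1729 = 6*286 + 13
286 = 22*13 + 0
gcd = 13 and 13 | 2782, so solutions exist. Divide through by 13: 155x ≡ 214 (mod 598).
Now find 155⁻¹ mod 598:
598 = 3·155 + 133
155 = 1·133 + 22
133 = 6·22 + 1
22 = 22·1 + 0
Back-substitute:
1 = 133 − 6·22
1 = −6·155 + 7·133
1 = 7·598 − 27·155
So 155·(-27) ≡ 1 (mod 598), i.e. 155⁻¹ ≡ 571.
Then x ≡ 571·214 ≡ 202 (mod 598); the smallest non-negative solution is x = 202.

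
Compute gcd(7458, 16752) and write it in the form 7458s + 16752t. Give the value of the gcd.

6

Repeated division:
16752 = 2·7458 + 1836
7458 = 4·1836 + 114
1836 = 16·114 + 12
114 = 9·12 + 6
12 = 2·6 + 0
gcd(7458, 16752) = 6.
Working backward:
6 = 114 − 9·12
6 = −9·1836 + 145·114
6 = 145·7458 − 589·1836
6 = −589·16752 + 1323·7458
So 6 = (-589)·16752 + (1323)·7458.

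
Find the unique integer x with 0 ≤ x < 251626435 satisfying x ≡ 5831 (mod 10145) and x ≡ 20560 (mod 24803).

Write x = 5831 + 10145·k. Then 10145·k ≡ 20560 − 5831 ≡ 14729 (mod 24803).
Need 10145⁻¹ mod 24803. Extended Euclid on (24803, 10145):
24803 = 2×10145 + 4513
10145 = 2×4513 + 1119
4513 = 4×1119 + 37
1119 = 30×37 + 9
37 = 4×9 + 1
9 = 9×1 + 0
Back-substitute:
1 = 37 − 4·9
1 = −4·1119 + 121·37
1 = 121·4513 − 488·1119
1 = −488·10145 + 1097·4513
1 = 1097·24803 − 2682·10145
10145⁻¹ ≡ 22121 (mod 24803), so k ≡ 22121·14729 ≡ 8001 (mod 24803).
x = 5831 + 10145·8001 = 81175976.

81175976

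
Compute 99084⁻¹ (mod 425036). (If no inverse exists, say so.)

no inverse exists

Compute gcd(99084, 425036):
425036 = 4·99084 + 28700
99084 = 3·28700 + 12984
28700 = 2·12984 + 2732
12984 = 4·2732 + 2056
2732 = 1·2056 + 676
2056 = 3·676 + 28
676 = 24·28 + 4
28 = 7·4 + 0
The gcd is 4, not 1, hence no inverse exists.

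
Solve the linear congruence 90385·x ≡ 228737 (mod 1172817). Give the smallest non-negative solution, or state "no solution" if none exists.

First find gcd(90385, 1172817):
1172817 = 12×90385 + 88197
90385 = 1×88197 + 2188
88197 = 40×2188 + 677
2188 = 3×677 + 157
677 = 4×157 + 49
157 = 3×49 + 10
49 = 4×10 + 9
10 = 1×9 + 1
9 = 9×1 + 0
gcd = 1, so a unique solution mod 1172817 exists.
Back-substitute for the Bézout coefficients:
1 = 10 − 9
1 = −49 + 5·10
1 = 5·157 − 16·49
1 = −16·677 + 69·157
1 = 69·2188 − 223·677
1 = −223·88197 + 8989·2188
1 = 8989·90385 − 9212·88197
1 = −9212·1172817 + 119533·90385
So 90385·(119533) ≡ 1 (mod 1172817), giving 90385⁻¹ ≡ 119533.
x ≡ 90385⁻¹·228737 ≡ 119533·228737 ≡ 909917 (mod 1172817).

909917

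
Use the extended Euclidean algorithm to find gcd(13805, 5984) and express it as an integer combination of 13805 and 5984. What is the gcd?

11

Repeated division:
13805 = 2*5984 + 1837
5984 = 3*1837 + 473
1837 = 3*473 + 418
473 = 1*418 + 55
418 = 7*55 + 33
55 = 1*33 + 22
33 = 1*22 + 11
22 = 2*11 + 0
gcd(13805, 5984) = 11.
Back-substituting:
11 = 33 − 22
11 = −55 + 2·33
11 = 2·418 − 15·55
11 = −15·473 + 17·418
11 = 17·1837 − 66·473
11 = −66·5984 + 215·1837
11 = 215·13805 − 496·5984
So 11 = (215)·13805 + (-496)·5984.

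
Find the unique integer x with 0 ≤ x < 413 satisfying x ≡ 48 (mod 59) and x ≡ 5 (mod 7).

166

Write x = 48 + 59·k. Then 59·k ≡ 5 − 48 ≡ 6 (mod 7).
Need 59⁻¹ mod 7. Extended Euclid on (7, 3):
7 = 2×3 + 1
3 = 3×1 + 0
Back-substitute:
1 = 7 − 2·3
59⁻¹ ≡ 5 (mod 7), so k ≡ 5·6 ≡ 2 (mod 7).
x = 48 + 59·2 = 166.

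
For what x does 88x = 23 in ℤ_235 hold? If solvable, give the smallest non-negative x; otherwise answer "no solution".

First find gcd(88, 235):
235 = 2·88 + 59
88 = 1·59 + 29
59 = 2·29 + 1
29 = 29·1 + 0
gcd = 1, so a unique solution mod 235 exists.
Back-substitute for the Bézout coefficients:
1 = 59 − 2·29
1 = −2·88 + 3·59
1 = 3·235 − 8·88
So 88·(-8) ≡ 1 (mod 235), giving 88⁻¹ ≡ 227.
x ≡ 88⁻¹·23 ≡ 227·23 ≡ 51 (mod 235).

51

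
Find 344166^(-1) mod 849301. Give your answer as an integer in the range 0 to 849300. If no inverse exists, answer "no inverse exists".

Extended Euclidean algorithm:
849301 = 2*344166 + 160969
344166 = 2*160969 + 22228
160969 = 7*22228 + 5373
22228 = 4*5373 + 736
5373 = 7*736 + 221
736 = 3*221 + 73
221 = 3*73 + 2
73 = 36*2 + 1
2 = 2*1 + 0
gcd = 1, so the inverse exists. Back-substitute:
1 = 73 − 36·2
1 = −36·221 + 109·73
1 = 109·736 − 363·221
1 = −363·5373 + 2650·736
1 = 2650·22228 − 10963·5373
1 = −10963·160969 + 79391·22228
1 = 79391·344166 − 169745·160969
1 = −169745·849301 + 418881·344166
So 344166·418881 ≡ 1 (mod 849301).

418881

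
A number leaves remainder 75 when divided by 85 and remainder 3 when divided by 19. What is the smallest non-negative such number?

1010

Write x = 75 + 85·k. Then 85·k ≡ 3 − 75 ≡ 4 (mod 19).
Need 85⁻¹ mod 19. Extended Euclid on (19, 9):
19 = 2×9 + 1
9 = 9×1 + 0
Back-substitute:
1 = 19 − 2·9
85⁻¹ ≡ 17 (mod 19), so k ≡ 17·4 ≡ 11 (mod 19).
x = 75 + 85·11 = 1010.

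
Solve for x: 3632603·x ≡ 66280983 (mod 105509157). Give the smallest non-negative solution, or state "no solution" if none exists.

no solution

gcd(3632603, 105509157):
105509157 = 29*3632603 + 163670
3632603 = 22*163670 + 31863
163670 = 5*31863 + 4355
31863 = 7*4355 + 1378
4355 = 3*1378 + 221
1378 = 6*221 + 52
221 = 4*52 + 13
52 = 4*13 + 0
gcd = 13, but 13 ∤ 66280983, so the congruence has no solution.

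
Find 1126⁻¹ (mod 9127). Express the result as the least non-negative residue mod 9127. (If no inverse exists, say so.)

Extended Euclidean algorithm:
9127 = 8×1126 + 119
1126 = 9×119 + 55
119 = 2×55 + 9
55 = 6×9 + 1
9 = 9×1 + 0
gcd = 1, so the inverse exists. Back-substitute:
1 = 55 − 6·9
1 = −6·119 + 13·55
1 = 13·1126 − 123·119
1 = −123·9127 + 997·1126
So 1126·997 ≡ 1 (mod 9127).

997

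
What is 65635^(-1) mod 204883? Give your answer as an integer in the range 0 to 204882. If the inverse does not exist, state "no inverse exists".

29867

Apply the Euclidean algorithm to 204883 and 65635:
204883 = 3·65635 + 7978
65635 = 8·7978 + 1811
7978 = 4·1811 + 734
1811 = 2·734 + 343
734 = 2·343 + 48
343 = 7·48 + 7
48 = 6·7 + 6
7 = 1·6 + 1
6 = 6·1 + 0
Since gcd(65635, 204883) = 1, back-substitute to write 1 as a combination:
1 = 7 − 6
1 = −48 + 7·7
1 = 7·343 − 50·48
1 = −50·734 + 107·343
1 = 107·1811 − 264·734
1 = −264·7978 + 1163·1811
1 = 1163·65635 − 9568·7978
1 = −9568·204883 + 29867·65635
So 65635·29867 ≡ 1 (mod 204883).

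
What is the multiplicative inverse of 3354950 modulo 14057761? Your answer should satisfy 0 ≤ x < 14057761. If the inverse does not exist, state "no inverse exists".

Extended Euclidean algorithm:
14057761 = 4·3354950 + 637961
3354950 = 5·637961 + 165145
637961 = 3·165145 + 142526
165145 = 1·142526 + 22619
142526 = 6·22619 + 6812
22619 = 3·6812 + 2183
6812 = 3·2183 + 263
2183 = 8·263 + 79
263 = 3·79 + 26
79 = 3·26 + 1
26 = 26·1 + 0
gcd = 1, so the inverse exists. Back-substitute:
1 = 79 − 3·26
1 = −3·263 + 10·79
1 = 10·2183 − 83·263
1 = −83·6812 + 259·2183
1 = 259·22619 − 860·6812
1 = −860·142526 + 5419·22619
1 = 5419·165145 − 6279·142526
1 = −6279·637961 + 24256·165145
1 = 24256·3354950 − 127559·637961
1 = −127559·14057761 + 534492·3354950
So 3354950·534492 ≡ 1 (mod 14057761).

534492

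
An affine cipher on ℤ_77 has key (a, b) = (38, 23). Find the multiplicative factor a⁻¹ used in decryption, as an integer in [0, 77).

Run Euclid on (77, 38):
77 = 2*38 + 1
38 = 38*1 + 0
Since gcd(38, 77) = 1, back-substitute to write 1 as a combination:
1 = 77 − 2·38
Thus 38·(-2) ≡ 1 (mod 77); reducing, -2 mod 77 = 75.

75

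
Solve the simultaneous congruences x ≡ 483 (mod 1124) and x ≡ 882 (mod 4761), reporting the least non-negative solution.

3547827

Write x = 483 + 1124·k. Then 1124·k ≡ 882 − 483 ≡ 399 (mod 4761).
Need 1124⁻¹ mod 4761. Extended Euclid on (4761, 1124):
4761 = 4×1124 + 265
1124 = 4×265 + 64
265 = 4×64 + 9
64 = 7×9 + 1
9 = 9×1 + 0
Back-substitute:
1 = 64 − 7·9
1 = −7·265 + 29·64
1 = 29·1124 − 123·265
1 = −123·4761 + 521·1124
1124⁻¹ ≡ 521 (mod 4761), so k ≡ 521·399 ≡ 3156 (mod 4761).
x = 483 + 1124·3156 = 3547827.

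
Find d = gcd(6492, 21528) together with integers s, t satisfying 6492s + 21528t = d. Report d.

12

Euclidean algorithm:
21528 = 3·6492 + 2052
6492 = 3·2052 + 336
2052 = 6·336 + 36
336 = 9·36 + 12
36 = 3·12 + 0
gcd(6492, 21528) = 12.
Express as a combination:
12 = 336 − 9·36
12 = −9·2052 + 55·336
12 = 55·6492 − 174·2052
12 = −174·21528 + 577·6492
So 12 = (-174)·21528 + (577)·6492.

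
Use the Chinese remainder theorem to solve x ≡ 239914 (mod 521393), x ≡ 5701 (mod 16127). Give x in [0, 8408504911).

6400860382

Write x = 239914 + 521393·k. Then 521393·k ≡ 5701 − 239914 ≡ 7692 (mod 16127).
Need 521393⁻¹ mod 16127. Extended Euclid on (16127, 5329):
16127 = 3·5329 + 140
5329 = 38·140 + 9
140 = 15·9 + 5
9 = 1·5 + 4
5 = 1·4 + 1
4 = 4·1 + 0
Back-substitute:
1 = 5 − 4
1 = −9 + 2·5
1 = 2·140 − 31·9
1 = −31·5329 + 1180·140
1 = 1180·16127 − 3571·5329
521393⁻¹ ≡ 12556 (mod 16127), so k ≡ 12556·7692 ≡ 12276 (mod 16127).
x = 239914 + 521393·12276 = 6400860382.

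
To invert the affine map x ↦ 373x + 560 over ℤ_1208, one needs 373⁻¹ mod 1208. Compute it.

Apply the Euclidean algorithm to 1208 and 373:
1208 = 3×373 + 89
373 = 4×89 + 17
89 = 5×17 + 4
17 = 4×4 + 1
4 = 4×1 + 0
gcd = 1, so the inverse exists. Back-substitute:
1 = 17 − 4·4
1 = −4·89 + 21·17
1 = 21·373 − 88·89
1 = −88·1208 + 285·373
So 373·285 ≡ 1 (mod 1208).

285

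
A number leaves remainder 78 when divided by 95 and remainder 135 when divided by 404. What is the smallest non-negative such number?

Write x = 78 + 95·k. Then 95·k ≡ 135 − 78 ≡ 57 (mod 404).
Need 95⁻¹ mod 404. Extended Euclid on (404, 95):
404 = 4·95 + 24
95 = 3·24 + 23
24 = 1·23 + 1
23 = 23·1 + 0
Back-substitute:
1 = 24 − 23
1 = −95 + 4·24
1 = 4·404 − 17·95
95⁻¹ ≡ 387 (mod 404), so k ≡ 387·57 ≡ 243 (mod 404).
x = 78 + 95·243 = 23163.

23163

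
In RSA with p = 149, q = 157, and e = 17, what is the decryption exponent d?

10865

φ(n) = (p−1)(q−1) = 148·156 = 23088.
Need d with 17·d ≡ 1 (mod 23088). Apply the extended Euclidean algorithm:
23088 = 1358·17 + 2
17 = 8·2 + 1
2 = 2·1 + 0
Back-substitute:
1 = 17 − 8·2
1 = −8·23088 + 10865·17
So 17·10865 ≡ 1 (mod 23088), hence d = 10865.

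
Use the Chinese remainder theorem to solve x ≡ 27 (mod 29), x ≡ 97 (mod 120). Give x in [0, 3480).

3217

Write x = 27 + 29·k. Then 29·k ≡ 97 − 27 ≡ 70 (mod 120).
Need 29⁻¹ mod 120. Extended Euclid on (120, 29):
120 = 4×29 + 4
29 = 7×4 + 1
4 = 4×1 + 0
Back-substitute:
1 = 29 − 7·4
1 = −7·120 + 29·29
29⁻¹ ≡ 29 (mod 120), so k ≡ 29·70 ≡ 110 (mod 120).
x = 27 + 29·110 = 3217.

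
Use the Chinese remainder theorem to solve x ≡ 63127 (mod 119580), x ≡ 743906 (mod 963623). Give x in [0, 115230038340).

52216583407

Write x = 63127 + 119580·k. Then 119580·k ≡ 743906 − 63127 ≡ 680779 (mod 963623).
Need 119580⁻¹ mod 963623. Extended Euclid on (963623, 119580):
963623 = 8*119580 + 6983
119580 = 17*6983 + 869
6983 = 8*869 + 31
869 = 28*31 + 1
31 = 31*1 + 0
Back-substitute:
1 = 869 − 28·31
1 = −28·6983 + 225·869
1 = 225·119580 − 3853·6983
1 = −3853·963623 + 31049·119580
119580⁻¹ ≡ 31049 (mod 963623), so k ≡ 31049·680779 ≡ 436666 (mod 963623).
x = 63127 + 119580·436666 = 52216583407.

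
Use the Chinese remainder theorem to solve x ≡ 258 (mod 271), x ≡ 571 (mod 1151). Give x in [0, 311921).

Write x = 258 + 271·k. Then 271·k ≡ 571 − 258 ≡ 313 (mod 1151).
Need 271⁻¹ mod 1151. Extended Euclid on (1151, 271):
1151 = 4·271 + 67
271 = 4·67 + 3
67 = 22·3 + 1
3 = 3·1 + 0
Back-substitute:
1 = 67 − 22·3
1 = −22·271 + 89·67
1 = 89·1151 − 378·271
271⁻¹ ≡ 773 (mod 1151), so k ≡ 773·313 ≡ 239 (mod 1151).
x = 258 + 271·239 = 65027.

65027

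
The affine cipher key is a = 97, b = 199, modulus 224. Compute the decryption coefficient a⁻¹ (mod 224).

97

Apply the Euclidean algorithm to 224 and 97:
224 = 2·97 + 30
97 = 3·30 + 7
30 = 4·7 + 2
7 = 3·2 + 1
2 = 2·1 + 0
gcd = 1, so the inverse exists. Back-substitute:
1 = 7 − 3·2
1 = −3·30 + 13·7
1 = 13·97 − 42·30
1 = −42·224 + 97·97
So 97·97 ≡ 1 (mod 224).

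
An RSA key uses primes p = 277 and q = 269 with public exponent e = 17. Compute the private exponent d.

69617

φ(n) = (p−1)(q−1) = 276·268 = 73968.
Need d with 17·d ≡ 1 (mod 73968). Apply the extended Euclidean algorithm:
73968 = 4351×17 + 1
17 = 17×1 + 0
Back-substitute:
1 = 73968 − 4351·17
So 17·(-4351) ≡ 1 (mod 73968), hence d ≡ -4351 ≡ 69617 (mod 73968).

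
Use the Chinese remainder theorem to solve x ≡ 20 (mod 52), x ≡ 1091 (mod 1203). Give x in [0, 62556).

Write x = 20 + 52·k. Then 52·k ≡ 1091 − 20 ≡ 1071 (mod 1203).
Need 52⁻¹ mod 1203. Extended Euclid on (1203, 52):
1203 = 23×52 + 7
52 = 7×7 + 3
7 = 2×3 + 1
3 = 3×1 + 0
Back-substitute:
1 = 7 − 2·3
1 = −2·52 + 15·7
1 = 15·1203 − 347·52
52⁻¹ ≡ 856 (mod 1203), so k ≡ 856·1071 ≡ 90 (mod 1203).
x = 20 + 52·90 = 4700.

4700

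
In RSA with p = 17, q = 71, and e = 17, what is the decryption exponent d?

φ(n) = (p−1)(q−1) = 16·70 = 1120.
Need d with 17·d ≡ 1 (mod 1120). Apply the extended Euclidean algorithm:
1120 = 65*17 + 15
17 = 1*15 + 2
15 = 7*2 + 1
2 = 2*1 + 0
Back-substitute:
1 = 15 − 7·2
1 = −7·17 + 8·15
1 = 8·1120 − 527·17
So 17·(-527) ≡ 1 (mod 1120), hence d ≡ -527 ≡ 593 (mod 1120).

593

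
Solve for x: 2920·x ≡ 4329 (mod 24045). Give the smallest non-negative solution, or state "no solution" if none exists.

gcd(2920, 24045):
24045 = 8*2920 + 685
2920 = 4*685 + 180
685 = 3*180 + 145
180 = 1*145 + 35
145 = 4*35 + 5
35 = 7*5 + 0
gcd = 5, but 5 ∤ 4329, so the congruence has no solution.

no solution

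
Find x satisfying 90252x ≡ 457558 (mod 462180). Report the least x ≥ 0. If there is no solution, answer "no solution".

gcd(90252, 462180):
462180 = 5*90252 + 10920
90252 = 8*10920 + 2892
10920 = 3*2892 + 2244
2892 = 1*2244 + 648
2244 = 3*648 + 300
648 = 2*300 + 48
300 = 6*48 + 12
48 = 4*12 + 0
gcd = 12, but 12 ∤ 457558, so the congruence has no solution.

no solution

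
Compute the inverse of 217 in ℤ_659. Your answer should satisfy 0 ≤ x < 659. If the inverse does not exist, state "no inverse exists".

82

gcd(659, 217) by repeated division:
659 = 3×217 + 8
217 = 27×8 + 1
8 = 8×1 + 0
Since gcd(217, 659) = 1, back-substitute to write 1 as a combination:
1 = 217 − 27·8
1 = −27·659 + 82·217
So 217·82 ≡ 1 (mod 659).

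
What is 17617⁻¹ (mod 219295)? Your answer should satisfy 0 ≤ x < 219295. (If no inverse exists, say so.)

131338

Run Euclid on (219295, 17617):
219295 = 12·17617 + 7891
17617 = 2·7891 + 1835
7891 = 4·1835 + 551
1835 = 3·551 + 182
551 = 3·182 + 5
182 = 36·5 + 2
5 = 2·2 + 1
2 = 2·1 + 0
Since gcd(17617, 219295) = 1, back-substitute to write 1 as a combination:
1 = 5 − 2·2
1 = −2·182 + 73·5
1 = 73·551 − 221·182
1 = −221·1835 + 736·551
1 = 736·7891 − 3165·1835
1 = −3165·17617 + 7066·7891
1 = 7066·219295 − 87957·17617
So 17617·(-87957) ≡ 1 (mod 219295), and -87957 ≡ 131338 (mod 219295).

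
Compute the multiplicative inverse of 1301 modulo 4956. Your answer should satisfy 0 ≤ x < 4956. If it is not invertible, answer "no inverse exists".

3737

Extended Euclidean algorithm:
4956 = 3*1301 + 1053
1301 = 1*1053 + 248
1053 = 4*248 + 61
248 = 4*61 + 4
61 = 15*4 + 1
4 = 4*1 + 0
Since gcd(1301, 4956) = 1, back-substitute to write 1 as a combination:
1 = 61 − 15·4
1 = −15·248 + 61·61
1 = 61·1053 − 259·248
1 = −259·1301 + 320·1053
1 = 320·4956 − 1219·1301
Thus 1301·(-1219) ≡ 1 (mod 4956); reducing, -1219 mod 4956 = 3737.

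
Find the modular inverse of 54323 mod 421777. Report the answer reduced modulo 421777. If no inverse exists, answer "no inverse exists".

Run Euclid on (421777, 54323):
421777 = 7*54323 + 41516
54323 = 1*41516 + 12807
41516 = 3*12807 + 3095
12807 = 4*3095 + 427
3095 = 7*427 + 106
427 = 4*106 + 3
106 = 35*3 + 1
3 = 3*1 + 0
gcd = 1, so the inverse exists. Back-substitute:
1 = 106 − 35·3
1 = −35·427 + 141·106
1 = 141·3095 − 1022·427
1 = −1022·12807 + 4229·3095
1 = 4229·41516 − 13709·12807
1 = −13709·54323 + 17938·41516
1 = 17938·421777 − 139275·54323
Hence 54323⁻¹ ≡ -139275 ≡ 282502 (mod 421777).

282502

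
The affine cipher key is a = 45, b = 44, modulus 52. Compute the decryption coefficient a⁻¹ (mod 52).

37

gcd(52, 45) by repeated division:
52 = 1×45 + 7
45 = 6×7 + 3
7 = 2×3 + 1
3 = 3×1 + 0
Since gcd(45, 52) = 1, back-substitute to write 1 as a combination:
1 = 7 − 2·3
1 = −2·45 + 13·7
1 = 13·52 − 15·45
Thus 45·(-15) ≡ 1 (mod 52); reducing, -15 mod 52 = 37.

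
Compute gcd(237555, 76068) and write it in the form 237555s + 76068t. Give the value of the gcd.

Euclidean algorithm:
237555 = 3·76068 + 9351
76068 = 8·9351 + 1260
9351 = 7·1260 + 531
1260 = 2·531 + 198
531 = 2·198 + 135
198 = 1·135 + 63
135 = 2·63 + 9
63 = 7·9 + 0
gcd(237555, 76068) = 9.
Back-substituting:
9 = 135 − 2·63
9 = −2·198 + 3·135
9 = 3·531 − 8·198
9 = −8·1260 + 19·531
9 = 19·9351 − 141·1260
9 = −141·76068 + 1147·9351
9 = 1147·237555 − 3582·76068
So 9 = (1147)·237555 + (-3582)·76068.

9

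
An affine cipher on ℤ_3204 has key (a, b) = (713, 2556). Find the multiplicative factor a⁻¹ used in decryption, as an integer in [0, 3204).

2849

Apply the Euclidean algorithm to 3204 and 713:
3204 = 4×713 + 352
713 = 2×352 + 9
352 = 39×9 + 1
9 = 9×1 + 0
Since gcd(713, 3204) = 1, back-substitute to write 1 as a combination:
1 = 352 − 39·9
1 = −39·713 + 79·352
1 = 79·3204 − 355·713
So 713·(-355) ≡ 1 (mod 3204), and -355 ≡ 2849 (mod 3204).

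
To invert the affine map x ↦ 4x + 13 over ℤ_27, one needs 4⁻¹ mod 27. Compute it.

Run Euclid on (27, 4):
27 = 6*4 + 3
4 = 1*3 + 1
3 = 3*1 + 0
Since gcd(4, 27) = 1, back-substitute to write 1 as a combination:
1 = 4 − 3
1 = −27 + 7·4
So 4·7 ≡ 1 (mod 27).

7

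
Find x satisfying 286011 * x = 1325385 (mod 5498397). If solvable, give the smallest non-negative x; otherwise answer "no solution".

First find gcd(286011, 5498397):
5498397 = 19·286011 + 64188
286011 = 4·64188 + 29259
64188 = 2·29259 + 5670
29259 = 5·5670 + 909
5670 = 6·909 + 216
909 = 4·216 + 45
216 = 4·45 + 36
45 = 1·36 + 9
36 = 4·9 + 0
gcd = 9 and 9 | 1325385, so solutions exist. Divide through by 9: 31779x ≡ 147265 (mod 610933).
Now find 31779⁻¹ mod 610933:
610933 = 19*31779 + 7132
31779 = 4*7132 + 3251
7132 = 2*3251 + 630
3251 = 5*630 + 101
630 = 6*101 + 24
101 = 4*24 + 5
24 = 4*5 + 4
5 = 1*4 + 1
4 = 4*1 + 0
Back-substitute:
1 = 5 − 4
1 = −24 + 5·5
1 = 5·101 − 21·24
1 = −21·630 + 131·101
1 = 131·3251 − 676·630
1 = −676·7132 + 1483·3251
1 = 1483·31779 − 6608·7132
1 = −6608·610933 + 127035·31779
So 31779⁻¹ ≡ 127035 (mod 610933).
Then x ≡ 127035·147265 ≡ 429882 (mod 610933); the smallest non-negative solution is x = 429882.

429882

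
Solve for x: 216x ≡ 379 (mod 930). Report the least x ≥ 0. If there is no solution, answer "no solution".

no solution

gcd(216, 930):
930 = 4*216 + 66
216 = 3*66 + 18
66 = 3*18 + 12
18 = 1*12 + 6
12 = 2*6 + 0
gcd = 6, but 6 ∤ 379, so the congruence has no solution.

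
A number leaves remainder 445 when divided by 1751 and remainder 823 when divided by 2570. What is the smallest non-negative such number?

1730433

Write x = 445 + 1751·k. Then 1751·k ≡ 823 − 445 ≡ 378 (mod 2570).
Need 1751⁻¹ mod 2570. Extended Euclid on (2570, 1751):
2570 = 1*1751 + 819
1751 = 2*819 + 113
819 = 7*113 + 28
113 = 4*28 + 1
28 = 28*1 + 0
Back-substitute:
1 = 113 − 4·28
1 = −4·819 + 29·113
1 = 29·1751 − 62·819
1 = −62·2570 + 91·1751
1751⁻¹ ≡ 91 (mod 2570), so k ≡ 91·378 ≡ 988 (mod 2570).
x = 445 + 1751·988 = 1730433.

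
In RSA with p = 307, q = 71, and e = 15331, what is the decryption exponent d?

φ(n) = (p−1)(q−1) = 306·70 = 21420.
Need d with 15331·d ≡ 1 (mod 21420). Apply the extended Euclidean algorithm:
21420 = 1*15331 + 6089
15331 = 2*6089 + 3153
6089 = 1*3153 + 2936
3153 = 1*2936 + 217
2936 = 13*217 + 115
217 = 1*115 + 102
115 = 1*102 + 13
102 = 7*13 + 11
13 = 1*11 + 2
11 = 5*2 + 1
2 = 2*1 + 0
Back-substitute:
1 = 11 − 5·2
1 = −5·13 + 6·11
1 = 6·102 − 47·13
1 = −47·115 + 53·102
1 = 53·217 − 100·115
1 = −100·2936 + 1353·217
1 = 1353·3153 − 1453·2936
1 = −1453·6089 + 2806·3153
1 = 2806·15331 − 7065·6089
1 = −7065·21420 + 9871·15331
So 15331·9871 ≡ 1 (mod 21420), hence d = 9871.

9871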